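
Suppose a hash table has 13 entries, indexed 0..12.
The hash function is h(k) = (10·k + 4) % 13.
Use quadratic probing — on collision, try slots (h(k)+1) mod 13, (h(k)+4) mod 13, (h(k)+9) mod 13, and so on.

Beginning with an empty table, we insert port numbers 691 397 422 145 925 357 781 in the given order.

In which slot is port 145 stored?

691 hashes to 11; slot 11 is free => place at 11.
397 hashes to 9; slot 9 is free => place at 9.
422 hashes to 12; slot 12 is free => place at 12.
145 hashes to 11; 11,12 taken => place at 2.
925 hashes to 11; 11,12,2 taken => place at 7.
357 hashes to 12; 12 taken => place at 0.
781 hashes to 1; slot 1 is free => place at 1.
Table: [357, 781, 145, _, _, _, _, 925, _, 397, _, 691, 422]

2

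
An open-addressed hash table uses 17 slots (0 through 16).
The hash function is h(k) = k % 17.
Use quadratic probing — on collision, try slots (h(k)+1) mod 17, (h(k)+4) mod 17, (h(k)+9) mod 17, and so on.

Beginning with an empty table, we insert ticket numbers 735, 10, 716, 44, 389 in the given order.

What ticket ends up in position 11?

Insert 735: h=4, slot 4 empty -> index 4.
Insert 10: h=10, slot 10 empty -> index 10.
Insert 716: h=2, slot 2 empty -> index 2.
Insert 44: h=10, slot 10 occupied -> index 11.
Insert 389: h=15, slot 15 empty -> index 15.
Table: [—, —, 716, —, 735, —, —, —, —, —, 10, 44, —, —, —, 389, —]

44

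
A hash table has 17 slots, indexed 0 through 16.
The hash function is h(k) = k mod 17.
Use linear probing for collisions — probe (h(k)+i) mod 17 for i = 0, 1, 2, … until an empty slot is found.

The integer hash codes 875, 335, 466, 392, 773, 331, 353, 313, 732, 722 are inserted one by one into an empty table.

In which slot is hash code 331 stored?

875: h=8 -> slot 8
335: h=12 -> slot 12
466: h=7 -> slot 7
392: h=1 -> slot 1
773: h=8, probe 8,9 -> slot 9
331: h=8, probe 8,9,10 -> slot 10
353: h=13 -> slot 13
313: h=7, probe 7,8,9,10,11 -> slot 11
732: h=1, probe 1,2 -> slot 2
722: h=8, probe 8,9,10,11,12,13,14 -> slot 14
Table: [_, 392, 732, _, _, _, _, 466, 875, 773, 331, 313, 335, 353, 722, _, _]

10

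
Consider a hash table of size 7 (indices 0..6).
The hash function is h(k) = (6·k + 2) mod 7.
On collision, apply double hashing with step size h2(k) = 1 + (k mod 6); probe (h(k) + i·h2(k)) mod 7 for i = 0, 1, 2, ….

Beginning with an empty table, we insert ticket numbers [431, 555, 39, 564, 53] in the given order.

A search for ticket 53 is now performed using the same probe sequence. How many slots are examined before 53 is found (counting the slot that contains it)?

Insert 431: h=5, slot 5 empty → index 5.
Insert 555: h=0, slot 0 empty → index 0.
Insert 39: h=5, h2=4, slot 5 occupied → index 2.
Insert 564: h=5, h2=1, slot 5 occupied → index 6.
Insert 53: h=5, h2=6, slot 5 occupied → index 4.
Table: [555, ., 39, ., 53, 431, 564]
Lookup 53: h=5, h2=6, probe 5,4 → found at 4.

2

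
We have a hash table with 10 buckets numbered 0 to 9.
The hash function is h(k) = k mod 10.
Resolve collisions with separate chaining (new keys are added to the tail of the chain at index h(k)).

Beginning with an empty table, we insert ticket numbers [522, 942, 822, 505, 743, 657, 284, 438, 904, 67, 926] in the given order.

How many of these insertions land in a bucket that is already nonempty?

522 → bucket 2
942 → bucket 2 (collision)
822 → bucket 2 (collision)
505 → bucket 5
743 → bucket 3
657 → bucket 7
284 → bucket 4
438 → bucket 8
904 → bucket 4 (collision)
67 → bucket 7 (collision)
926 → bucket 6
Final buckets:
0: .
1: .
2: 522 -> 942 -> 822
3: 743
4: 284 -> 904
5: 505
6: 926
7: 657 -> 67
8: 438
9: .

4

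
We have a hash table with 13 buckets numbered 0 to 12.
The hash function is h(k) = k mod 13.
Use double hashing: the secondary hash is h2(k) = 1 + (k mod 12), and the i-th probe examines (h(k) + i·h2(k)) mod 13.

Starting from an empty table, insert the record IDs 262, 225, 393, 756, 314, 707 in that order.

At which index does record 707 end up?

1

Insert 262: h=2, slot 2 empty => index 2.
Insert 225: h=4, slot 4 empty => index 4.
Insert 393: h=3, slot 3 empty => index 3.
Insert 756: h=2, h2=1, slots 2,3,4 occupied => index 5.
Insert 314: h=2, h2=3, slots 2,5 occupied => index 8.
Insert 707: h=5, h2=12, slots 5,4,3,2 occupied => index 1.
Table: [∅, 707, 262, 393, 225, 756, ∅, ∅, 314, ∅, ∅, ∅, ∅]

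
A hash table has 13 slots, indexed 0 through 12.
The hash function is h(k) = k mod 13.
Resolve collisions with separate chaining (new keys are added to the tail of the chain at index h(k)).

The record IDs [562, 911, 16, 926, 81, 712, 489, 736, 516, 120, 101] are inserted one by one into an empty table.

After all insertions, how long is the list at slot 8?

Insert 562: h=3, bucket 3 empty -> new chain.
Insert 911: h=1, bucket 1 empty -> new chain.
Insert 16: h=3, bucket 3 nonempty -> append to chain.
Insert 926: h=3, bucket 3 nonempty -> append to chain.
Insert 81: h=3, bucket 3 nonempty -> append to chain.
Insert 712: h=10, bucket 10 empty -> new chain.
Insert 489: h=8, bucket 8 empty -> new chain.
Insert 736: h=8, bucket 8 nonempty -> append to chain.
Insert 516: h=9, bucket 9 empty -> new chain.
Insert 120: h=3, bucket 3 nonempty -> append to chain.
Insert 101: h=10, bucket 10 nonempty -> append to chain.
Final buckets:
0: .
1: 911
2: .
3: 562 -> 16 -> 926 -> 81 -> 120
4: .
5: .
6: .
7: .
8: 489 -> 736
9: 516
10: 712 -> 101
11: .
12: .

2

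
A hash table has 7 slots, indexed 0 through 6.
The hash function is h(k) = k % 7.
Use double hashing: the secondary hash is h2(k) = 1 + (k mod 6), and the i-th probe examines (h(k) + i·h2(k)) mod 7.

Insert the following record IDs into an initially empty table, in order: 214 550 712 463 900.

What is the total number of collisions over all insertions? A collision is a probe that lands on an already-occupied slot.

214 hashes to 4; slot 4 is free → place at 4.
550 hashes to 4, h2=5; 4 taken → place at 2.
712 hashes to 5; slot 5 is free → place at 5.
463 hashes to 1; slot 1 is free → place at 1.
900 hashes to 4, h2=1; 4,5 taken → place at 6.
Table: [∅, 463, 550, ∅, 214, 712, 900]

3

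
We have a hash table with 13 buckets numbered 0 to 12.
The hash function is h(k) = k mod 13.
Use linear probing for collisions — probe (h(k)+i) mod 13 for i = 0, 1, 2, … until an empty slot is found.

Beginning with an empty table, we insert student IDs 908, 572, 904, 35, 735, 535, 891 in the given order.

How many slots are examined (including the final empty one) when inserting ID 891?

4

Insert 908: h=11, slot 11 empty → index 11.
Insert 572: h=0, slot 0 empty → index 0.
Insert 904: h=7, slot 7 empty → index 7.
Insert 35: h=9, slot 9 empty → index 9.
Insert 735: h=7, slot 7 occupied → index 8.
Insert 535: h=2, slot 2 empty → index 2.
Insert 891: h=7, slots 7,8,9 occupied → index 10.
Table: [572, -, 535, -, -, -, -, 904, 735, 35, 891, 908, -]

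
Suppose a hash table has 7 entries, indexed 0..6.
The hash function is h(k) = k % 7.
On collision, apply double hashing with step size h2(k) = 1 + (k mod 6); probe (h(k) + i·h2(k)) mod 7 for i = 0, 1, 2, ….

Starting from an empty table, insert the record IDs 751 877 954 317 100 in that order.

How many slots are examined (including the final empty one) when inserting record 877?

2

Insert 751: h=2, slot 2 empty -> index 2.
Insert 877: h=2, h2=2, slot 2 occupied -> index 4.
Insert 954: h=2, h2=1, slot 2 occupied -> index 3.
Insert 317: h=2, h2=6, slot 2 occupied -> index 1.
Insert 100: h=2, h2=5, slot 2 occupied -> index 0.
Table: [100, 317, 751, 954, 877, ., .]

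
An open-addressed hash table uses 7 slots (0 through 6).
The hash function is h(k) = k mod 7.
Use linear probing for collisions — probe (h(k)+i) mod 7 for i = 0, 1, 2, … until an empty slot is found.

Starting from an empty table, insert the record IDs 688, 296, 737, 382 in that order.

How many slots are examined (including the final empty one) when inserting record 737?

688 hashes to 2; slot 2 is free => place at 2.
296 hashes to 2; 2 taken => place at 3.
737 hashes to 2; 2,3 taken => place at 4.
382 hashes to 4; 4 taken => place at 5.
Table: [∅, ∅, 688, 296, 737, 382, ∅]

3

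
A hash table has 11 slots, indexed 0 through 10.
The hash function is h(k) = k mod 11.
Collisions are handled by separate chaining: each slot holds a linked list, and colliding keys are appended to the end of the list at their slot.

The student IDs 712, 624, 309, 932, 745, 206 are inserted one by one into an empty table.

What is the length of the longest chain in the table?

Insert 712: h=8, bucket 8 empty → new chain.
Insert 624: h=8, bucket 8 nonempty → append to chain.
Insert 309: h=1, bucket 1 empty → new chain.
Insert 932: h=8, bucket 8 nonempty → append to chain.
Insert 745: h=8, bucket 8 nonempty → append to chain.
Insert 206: h=8, bucket 8 nonempty → append to chain.
Final buckets:
0: -
1: 309
2: -
3: -
4: -
5: -
6: -
7: -
8: 712 -> 624 -> 932 -> 745 -> 206
9: -
10: -

5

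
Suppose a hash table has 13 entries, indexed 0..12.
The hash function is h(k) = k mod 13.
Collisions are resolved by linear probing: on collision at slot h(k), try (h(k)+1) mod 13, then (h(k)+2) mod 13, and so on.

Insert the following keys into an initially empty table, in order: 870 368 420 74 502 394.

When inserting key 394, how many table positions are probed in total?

870 hashes to 12; slot 12 is free => place at 12.
368 hashes to 4; slot 4 is free => place at 4.
420 hashes to 4; 4 taken => place at 5.
74 hashes to 9; slot 9 is free => place at 9.
502 hashes to 8; slot 8 is free => place at 8.
394 hashes to 4; 4,5 taken => place at 6.
Table: [—, —, —, —, 368, 420, 394, —, 502, 74, —, —, 870]

3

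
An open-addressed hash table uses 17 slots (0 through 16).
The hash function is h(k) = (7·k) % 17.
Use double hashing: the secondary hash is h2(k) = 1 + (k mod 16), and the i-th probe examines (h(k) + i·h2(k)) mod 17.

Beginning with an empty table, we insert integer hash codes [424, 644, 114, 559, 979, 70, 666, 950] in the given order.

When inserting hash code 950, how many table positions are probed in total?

3

Insert 424: h=10, slot 10 empty → index 10.
Insert 644: h=3, slot 3 empty → index 3.
Insert 114: h=16, slot 16 empty → index 16.
Insert 559: h=3, h2=16, slot 3 occupied → index 2.
Insert 979: h=2, h2=4, slot 2 occupied → index 6.
Insert 70: h=14, slot 14 empty → index 14.
Insert 666: h=4, slot 4 empty → index 4.
Insert 950: h=3, h2=7, slots 3,10 occupied → index 0.
Table: [950, ∅, 559, 644, 666, ∅, 979, ∅, ∅, ∅, 424, ∅, ∅, ∅, 70, ∅, 114]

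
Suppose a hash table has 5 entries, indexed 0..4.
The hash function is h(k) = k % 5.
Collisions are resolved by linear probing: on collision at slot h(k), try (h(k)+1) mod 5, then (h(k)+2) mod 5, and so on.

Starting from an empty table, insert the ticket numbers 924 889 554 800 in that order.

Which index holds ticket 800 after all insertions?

2

924 hashes to 4; slot 4 is free -> place at 4.
889 hashes to 4; 4 taken -> place at 0.
554 hashes to 4; 4,0 taken -> place at 1.
800 hashes to 0; 0,1 taken -> place at 2.
Table: [889, 554, 800, ∅, 924]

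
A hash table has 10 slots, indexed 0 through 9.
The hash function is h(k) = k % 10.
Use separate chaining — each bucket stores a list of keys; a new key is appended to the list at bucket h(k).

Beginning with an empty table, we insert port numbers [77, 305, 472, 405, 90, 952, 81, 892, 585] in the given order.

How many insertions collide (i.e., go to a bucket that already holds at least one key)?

4

77 → bucket 7
305 → bucket 5
472 → bucket 2
405 → bucket 5 (collision)
90 → bucket 0
952 → bucket 2 (collision)
81 → bucket 1
892 → bucket 2 (collision)
585 → bucket 5 (collision)
Final buckets:
0: 90
1: 81
2: 472 -> 952 -> 892
3: -
4: -
5: 305 -> 405 -> 585
6: -
7: 77
8: -
9: -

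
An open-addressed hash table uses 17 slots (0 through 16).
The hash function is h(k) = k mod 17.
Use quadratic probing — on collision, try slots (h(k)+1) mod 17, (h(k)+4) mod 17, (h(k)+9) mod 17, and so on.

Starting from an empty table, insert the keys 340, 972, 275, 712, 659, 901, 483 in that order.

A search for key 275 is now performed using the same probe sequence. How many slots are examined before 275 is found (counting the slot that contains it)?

2

340 hashes to 0; slot 0 is free -> place at 0.
972 hashes to 3; slot 3 is free -> place at 3.
275 hashes to 3; 3 taken -> place at 4.
712 hashes to 15; slot 15 is free -> place at 15.
659 hashes to 13; slot 13 is free -> place at 13.
901 hashes to 0; 0 taken -> place at 1.
483 hashes to 7; slot 7 is free -> place at 7.
Table: [340, 901, —, 972, 275, —, —, 483, —, —, —, —, —, 659, —, 712, —]
Lookup 275: h=3, probe 3,4 → found at 4.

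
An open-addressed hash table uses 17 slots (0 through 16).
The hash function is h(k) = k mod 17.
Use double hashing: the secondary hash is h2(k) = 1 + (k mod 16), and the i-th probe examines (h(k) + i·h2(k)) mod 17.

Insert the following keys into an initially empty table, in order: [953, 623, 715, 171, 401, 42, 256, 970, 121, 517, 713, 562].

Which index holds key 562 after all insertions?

953 hashes to 1; slot 1 is free -> place at 1.
623 hashes to 11; slot 11 is free -> place at 11.
715 hashes to 1, h2=12; 1 taken -> place at 13.
171 hashes to 1, h2=12; 1,13 taken -> place at 8.
401 hashes to 10; slot 10 is free -> place at 10.
42 hashes to 8, h2=11; 8 taken -> place at 2.
256 hashes to 1, h2=1; 1,2 taken -> place at 3.
970 hashes to 1, h2=11; 1 taken -> place at 12.
121 hashes to 2, h2=10; 2,12 taken -> place at 5.
517 hashes to 7; slot 7 is free -> place at 7.
713 hashes to 16; slot 16 is free -> place at 16.
562 hashes to 1, h2=3; 1 taken -> place at 4.
Table: [-, 953, 42, 256, 562, 121, -, 517, 171, -, 401, 623, 970, 715, -, -, 713]

4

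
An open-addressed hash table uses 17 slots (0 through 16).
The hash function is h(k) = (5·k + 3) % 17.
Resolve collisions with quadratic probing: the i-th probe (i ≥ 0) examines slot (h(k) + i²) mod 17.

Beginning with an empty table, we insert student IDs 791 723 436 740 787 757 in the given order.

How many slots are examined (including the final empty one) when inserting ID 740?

791: h=14 -> slot 14
723: h=14, probe 14,15 -> slot 15
436: h=7 -> slot 7
740: h=14, probe 14,15,1 -> slot 1
787: h=11 -> slot 11
757: h=14, probe 14,15,1,6 -> slot 6
Table: [—, 740, —, —, —, —, 757, 436, —, —, —, 787, —, —, 791, 723, —]

3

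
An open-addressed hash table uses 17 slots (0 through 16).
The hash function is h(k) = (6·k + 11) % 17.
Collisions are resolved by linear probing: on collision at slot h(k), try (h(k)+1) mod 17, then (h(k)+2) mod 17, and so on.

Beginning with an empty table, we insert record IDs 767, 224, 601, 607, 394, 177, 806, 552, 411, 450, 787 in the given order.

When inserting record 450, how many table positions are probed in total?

2

767 hashes to 6; slot 6 is free -> place at 6.
224 hashes to 12; slot 12 is free -> place at 12.
601 hashes to 13; slot 13 is free -> place at 13.
607 hashes to 15; slot 15 is free -> place at 15.
394 hashes to 12; 12,13 taken -> place at 14.
177 hashes to 2; slot 2 is free -> place at 2.
806 hashes to 2; 2 taken -> place at 3.
552 hashes to 8; slot 8 is free -> place at 8.
411 hashes to 12; 12,13,14,15 taken -> place at 16.
450 hashes to 8; 8 taken -> place at 9.
787 hashes to 7; slot 7 is free -> place at 7.
Table: [—, —, 177, 806, —, —, 767, 787, 552, 450, —, —, 224, 601, 394, 607, 411]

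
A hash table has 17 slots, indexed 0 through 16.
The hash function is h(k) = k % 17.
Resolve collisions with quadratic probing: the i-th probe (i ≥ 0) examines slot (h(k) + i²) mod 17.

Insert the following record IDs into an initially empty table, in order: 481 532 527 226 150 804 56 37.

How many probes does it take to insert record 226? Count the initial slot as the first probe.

3

481 hashes to 5; slot 5 is free => place at 5.
532 hashes to 5; 5 taken => place at 6.
527 hashes to 0; slot 0 is free => place at 0.
226 hashes to 5; 5,6 taken => place at 9.
150 hashes to 14; slot 14 is free => place at 14.
804 hashes to 5; 5,6,9,14 taken => place at 4.
56 hashes to 5; 5,6,9,14,4 taken => place at 13.
37 hashes to 3; slot 3 is free => place at 3.
Table: [527, ∅, ∅, 37, 804, 481, 532, ∅, ∅, 226, ∅, ∅, ∅, 56, 150, ∅, ∅]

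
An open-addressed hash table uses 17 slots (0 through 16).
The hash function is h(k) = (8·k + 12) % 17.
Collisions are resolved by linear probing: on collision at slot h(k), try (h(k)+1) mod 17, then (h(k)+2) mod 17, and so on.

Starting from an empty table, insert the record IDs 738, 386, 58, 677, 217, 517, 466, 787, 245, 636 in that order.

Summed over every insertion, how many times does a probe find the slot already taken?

24

738: h=0 => slot 0
386: h=6 => slot 6
58: h=0, probe 0,1 => slot 1
677: h=5 => slot 5
217: h=14 => slot 14
517: h=0, probe 0,1,2 => slot 2
466: h=0, probe 0,1,2,3 => slot 3
787: h=1, probe 1,2,3,4 => slot 4
245: h=0, probe 0,1,2,3,4,5,6,7 => slot 7
636: h=0, probe 0,1,2,3,4,5,6,7,8 => slot 8
Table: [738, 58, 517, 466, 787, 677, 386, 245, 636, -, -, -, -, -, 217, -, -]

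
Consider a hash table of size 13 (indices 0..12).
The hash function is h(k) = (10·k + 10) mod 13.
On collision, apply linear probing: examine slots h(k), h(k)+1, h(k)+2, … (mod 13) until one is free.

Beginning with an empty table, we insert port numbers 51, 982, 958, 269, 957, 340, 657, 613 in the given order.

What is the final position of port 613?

5

51: h=0 -> slot 0
982: h=2 -> slot 2
958: h=9 -> slot 9
269: h=9, probe 9,10 -> slot 10
957: h=12 -> slot 12
340: h=4 -> slot 4
657: h=2, probe 2,3 -> slot 3
613: h=4, probe 4,5 -> slot 5
Table: [51, —, 982, 657, 340, 613, —, —, —, 958, 269, —, 957]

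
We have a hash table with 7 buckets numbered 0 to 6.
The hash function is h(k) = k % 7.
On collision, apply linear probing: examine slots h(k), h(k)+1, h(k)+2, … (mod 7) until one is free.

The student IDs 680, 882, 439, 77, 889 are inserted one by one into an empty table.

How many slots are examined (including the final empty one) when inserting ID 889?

4

Insert 680: h=1, slot 1 empty → index 1.
Insert 882: h=0, slot 0 empty → index 0.
Insert 439: h=5, slot 5 empty → index 5.
Insert 77: h=0, slots 0,1 occupied → index 2.
Insert 889: h=0, slots 0,1,2 occupied → index 3.
Table: [882, 680, 77, 889, —, 439, —]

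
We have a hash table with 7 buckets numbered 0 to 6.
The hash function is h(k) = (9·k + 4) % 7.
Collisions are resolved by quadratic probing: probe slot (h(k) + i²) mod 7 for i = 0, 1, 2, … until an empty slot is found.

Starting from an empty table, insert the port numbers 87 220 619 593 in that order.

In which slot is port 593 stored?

1

87: h=3 -> slot 3
220: h=3, probe 3,4 -> slot 4
619: h=3, probe 3,4,0 -> slot 0
593: h=0, probe 0,1 -> slot 1
Table: [619, 593, _, 87, 220, _, _]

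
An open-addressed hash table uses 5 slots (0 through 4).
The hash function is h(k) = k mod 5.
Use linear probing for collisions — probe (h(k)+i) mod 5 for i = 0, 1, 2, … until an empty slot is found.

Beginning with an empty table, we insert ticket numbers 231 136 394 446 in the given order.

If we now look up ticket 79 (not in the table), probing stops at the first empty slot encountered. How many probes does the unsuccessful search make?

231: h=1 → slot 1
136: h=1, probe 1,2 → slot 2
394: h=4 → slot 4
446: h=1, probe 1,2,3 → slot 3
Table: [—, 231, 136, 446, 394]
Lookup 79: h=4, probe 4,0 → slot 0 empty, not found.

2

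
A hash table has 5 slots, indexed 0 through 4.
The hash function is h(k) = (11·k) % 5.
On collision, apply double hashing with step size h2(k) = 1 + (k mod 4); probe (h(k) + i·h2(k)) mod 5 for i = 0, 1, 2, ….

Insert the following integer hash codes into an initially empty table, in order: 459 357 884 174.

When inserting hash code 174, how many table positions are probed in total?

Insert 459: h=4, slot 4 empty -> index 4.
Insert 357: h=2, slot 2 empty -> index 2.
Insert 884: h=4, h2=1, slot 4 occupied -> index 0.
Insert 174: h=4, h2=3, slots 4,2,0 occupied -> index 3.
Table: [884, -, 357, 174, 459]

4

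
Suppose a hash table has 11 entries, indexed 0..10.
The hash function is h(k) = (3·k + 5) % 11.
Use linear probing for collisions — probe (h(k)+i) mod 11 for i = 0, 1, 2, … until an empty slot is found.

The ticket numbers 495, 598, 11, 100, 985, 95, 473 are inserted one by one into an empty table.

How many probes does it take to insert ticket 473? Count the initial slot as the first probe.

Insert 495: h=5, slot 5 empty => index 5.
Insert 598: h=6, slot 6 empty => index 6.
Insert 11: h=5, slots 5,6 occupied => index 7.
Insert 100: h=8, slot 8 empty => index 8.
Insert 985: h=1, slot 1 empty => index 1.
Insert 95: h=4, slot 4 empty => index 4.
Insert 473: h=5, slots 5,6,7,8 occupied => index 9.
Table: [∅, 985, ∅, ∅, 95, 495, 598, 11, 100, 473, ∅]

5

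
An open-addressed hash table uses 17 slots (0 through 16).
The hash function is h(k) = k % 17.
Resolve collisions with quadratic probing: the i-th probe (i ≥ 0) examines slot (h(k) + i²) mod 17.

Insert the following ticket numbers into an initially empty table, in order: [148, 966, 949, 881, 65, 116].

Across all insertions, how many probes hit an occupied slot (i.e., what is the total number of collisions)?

10

148 hashes to 12; slot 12 is free => place at 12.
966 hashes to 14; slot 14 is free => place at 14.
949 hashes to 14; 14 taken => place at 15.
881 hashes to 14; 14,15 taken => place at 1.
65 hashes to 14; 14,15,1 taken => place at 6.
116 hashes to 14; 14,15,1,6 taken => place at 13.
Table: [-, 881, -, -, -, -, 65, -, -, -, -, -, 148, 116, 966, 949, -]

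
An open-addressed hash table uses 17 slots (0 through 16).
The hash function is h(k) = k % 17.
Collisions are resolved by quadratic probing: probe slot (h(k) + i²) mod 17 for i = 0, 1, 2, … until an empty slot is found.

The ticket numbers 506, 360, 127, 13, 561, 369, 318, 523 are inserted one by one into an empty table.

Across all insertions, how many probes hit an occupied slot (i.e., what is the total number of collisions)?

6

506: h=13 => slot 13
360: h=3 => slot 3
127: h=8 => slot 8
13: h=13, probe 13,14 => slot 14
561: h=0 => slot 0
369: h=12 => slot 12
318: h=12, probe 12,13,16 => slot 16
523: h=13, probe 13,14,0,5 => slot 5
Table: [561, _, _, 360, _, 523, _, _, 127, _, _, _, 369, 506, 13, _, 318]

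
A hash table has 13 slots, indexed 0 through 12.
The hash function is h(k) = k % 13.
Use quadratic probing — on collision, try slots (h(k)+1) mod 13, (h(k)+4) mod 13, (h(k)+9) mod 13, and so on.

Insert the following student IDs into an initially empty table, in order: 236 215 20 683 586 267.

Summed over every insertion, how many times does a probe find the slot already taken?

236: h=2 → slot 2
215: h=7 → slot 7
20: h=7, probe 7,8 → slot 8
683: h=7, probe 7,8,11 → slot 11
586: h=1 → slot 1
267: h=7, probe 7,8,11,3 → slot 3
Table: [∅, 586, 236, 267, ∅, ∅, ∅, 215, 20, ∅, ∅, 683, ∅]

6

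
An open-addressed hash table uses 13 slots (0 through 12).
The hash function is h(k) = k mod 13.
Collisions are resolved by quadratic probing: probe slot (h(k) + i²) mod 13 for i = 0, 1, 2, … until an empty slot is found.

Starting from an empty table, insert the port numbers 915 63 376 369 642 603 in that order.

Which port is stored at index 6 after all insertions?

369

915 hashes to 5; slot 5 is free => place at 5.
63 hashes to 11; slot 11 is free => place at 11.
376 hashes to 12; slot 12 is free => place at 12.
369 hashes to 5; 5 taken => place at 6.
642 hashes to 5; 5,6 taken => place at 9.
603 hashes to 5; 5,6,9 taken => place at 1.
Table: [., 603, ., ., ., 915, 369, ., ., 642, ., 63, 376]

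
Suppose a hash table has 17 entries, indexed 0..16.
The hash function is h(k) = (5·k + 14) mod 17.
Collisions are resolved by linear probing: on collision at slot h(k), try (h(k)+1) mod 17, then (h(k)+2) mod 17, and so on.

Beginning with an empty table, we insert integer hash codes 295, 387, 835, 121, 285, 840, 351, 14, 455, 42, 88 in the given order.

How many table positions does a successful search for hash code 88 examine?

3

295 hashes to 10; slot 10 is free => place at 10.
387 hashes to 11; slot 11 is free => place at 11.
835 hashes to 7; slot 7 is free => place at 7.
121 hashes to 7; 7 taken => place at 8.
285 hashes to 11; 11 taken => place at 12.
840 hashes to 15; slot 15 is free => place at 15.
351 hashes to 1; slot 1 is free => place at 1.
14 hashes to 16; slot 16 is free => place at 16.
455 hashes to 11; 11,12 taken => place at 13.
42 hashes to 3; slot 3 is free => place at 3.
88 hashes to 12; 12,13 taken => place at 14.
Table: [—, 351, —, 42, —, —, —, 835, 121, —, 295, 387, 285, 455, 88, 840, 14]
Lookup 88: h=12, probe 12,13,14 → found at 14.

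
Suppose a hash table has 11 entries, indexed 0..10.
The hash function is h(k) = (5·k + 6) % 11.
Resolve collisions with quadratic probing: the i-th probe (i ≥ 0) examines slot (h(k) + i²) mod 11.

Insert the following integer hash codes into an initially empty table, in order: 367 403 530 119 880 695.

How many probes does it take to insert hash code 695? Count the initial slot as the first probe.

3

367 hashes to 4; slot 4 is free → place at 4.
403 hashes to 8; slot 8 is free → place at 8.
530 hashes to 5; slot 5 is free → place at 5.
119 hashes to 7; slot 7 is free → place at 7.
880 hashes to 6; slot 6 is free → place at 6.
695 hashes to 5; 5,6 taken → place at 9.
Table: [-, -, -, -, 367, 530, 880, 119, 403, 695, -]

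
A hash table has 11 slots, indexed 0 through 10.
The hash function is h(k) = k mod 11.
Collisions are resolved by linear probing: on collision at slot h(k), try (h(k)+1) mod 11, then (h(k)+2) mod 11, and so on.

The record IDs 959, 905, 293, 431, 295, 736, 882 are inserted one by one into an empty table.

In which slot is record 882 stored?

959: h=2 -> slot 2
905: h=3 -> slot 3
293: h=7 -> slot 7
431: h=2, probe 2,3,4 -> slot 4
295: h=9 -> slot 9
736: h=10 -> slot 10
882: h=2, probe 2,3,4,5 -> slot 5
Table: [., ., 959, 905, 431, 882, ., 293, ., 295, 736]

5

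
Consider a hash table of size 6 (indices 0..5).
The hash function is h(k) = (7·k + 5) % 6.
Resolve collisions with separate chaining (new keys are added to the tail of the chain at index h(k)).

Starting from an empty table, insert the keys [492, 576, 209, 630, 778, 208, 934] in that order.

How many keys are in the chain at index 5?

3

Insert 492: h=5, bucket 5 empty → new chain.
Insert 576: h=5, bucket 5 nonempty → append to chain.
Insert 209: h=4, bucket 4 empty → new chain.
Insert 630: h=5, bucket 5 nonempty → append to chain.
Insert 778: h=3, bucket 3 empty → new chain.
Insert 208: h=3, bucket 3 nonempty → append to chain.
Insert 934: h=3, bucket 3 nonempty → append to chain.
Final buckets:
0: -
1: -
2: -
3: 778 -> 208 -> 934
4: 209
5: 492 -> 576 -> 630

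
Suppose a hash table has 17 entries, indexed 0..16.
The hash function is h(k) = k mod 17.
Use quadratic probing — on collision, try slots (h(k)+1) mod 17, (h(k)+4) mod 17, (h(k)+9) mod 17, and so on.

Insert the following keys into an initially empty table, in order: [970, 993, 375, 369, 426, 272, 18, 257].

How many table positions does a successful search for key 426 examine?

3

Insert 970: h=1, slot 1 empty → index 1.
Insert 993: h=7, slot 7 empty → index 7.
Insert 375: h=1, slot 1 occupied → index 2.
Insert 369: h=12, slot 12 empty → index 12.
Insert 426: h=1, slots 1,2 occupied → index 5.
Insert 272: h=0, slot 0 empty → index 0.
Insert 18: h=1, slots 1,2,5 occupied → index 10.
Insert 257: h=2, slot 2 occupied → index 3.
Table: [272, 970, 375, 257, _, 426, _, 993, _, _, 18, _, 369, _, _, _, _]
Lookup 426: h=1, probe 1,2,5 → found at 5.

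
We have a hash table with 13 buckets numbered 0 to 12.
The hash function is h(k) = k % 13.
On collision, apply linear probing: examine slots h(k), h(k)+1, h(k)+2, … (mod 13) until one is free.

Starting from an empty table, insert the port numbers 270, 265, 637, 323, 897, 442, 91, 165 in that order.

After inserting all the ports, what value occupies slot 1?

897

270 hashes to 10; slot 10 is free -> place at 10.
265 hashes to 5; slot 5 is free -> place at 5.
637 hashes to 0; slot 0 is free -> place at 0.
323 hashes to 11; slot 11 is free -> place at 11.
897 hashes to 0; 0 taken -> place at 1.
442 hashes to 0; 0,1 taken -> place at 2.
91 hashes to 0; 0,1,2 taken -> place at 3.
165 hashes to 9; slot 9 is free -> place at 9.
Table: [637, 897, 442, 91, ∅, 265, ∅, ∅, ∅, 165, 270, 323, ∅]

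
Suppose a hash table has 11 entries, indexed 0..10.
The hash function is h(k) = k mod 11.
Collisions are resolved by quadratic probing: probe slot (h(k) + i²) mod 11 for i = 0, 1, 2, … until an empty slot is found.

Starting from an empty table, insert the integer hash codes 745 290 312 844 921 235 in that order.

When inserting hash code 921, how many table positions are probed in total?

Insert 745: h=8, slot 8 empty -> index 8.
Insert 290: h=4, slot 4 empty -> index 4.
Insert 312: h=4, slot 4 occupied -> index 5.
Insert 844: h=8, slot 8 occupied -> index 9.
Insert 921: h=8, slots 8,9 occupied -> index 1.
Insert 235: h=4, slots 4,5,8 occupied -> index 2.
Table: [-, 921, 235, -, 290, 312, -, -, 745, 844, -]

3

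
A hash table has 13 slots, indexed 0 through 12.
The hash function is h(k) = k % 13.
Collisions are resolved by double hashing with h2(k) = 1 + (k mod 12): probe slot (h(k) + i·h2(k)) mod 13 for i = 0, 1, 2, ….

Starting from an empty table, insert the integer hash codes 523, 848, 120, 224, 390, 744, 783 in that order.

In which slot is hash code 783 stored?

Insert 523: h=3, slot 3 empty → index 3.
Insert 848: h=3, h2=9, slot 3 occupied → index 12.
Insert 120: h=3, h2=1, slot 3 occupied → index 4.
Insert 224: h=3, h2=9, slots 3,12 occupied → index 8.
Insert 390: h=0, slot 0 empty → index 0.
Insert 744: h=3, h2=1, slots 3,4 occupied → index 5.
Insert 783: h=3, h2=4, slot 3 occupied → index 7.
Table: [390, ., ., 523, 120, 744, ., 783, 224, ., ., ., 848]

7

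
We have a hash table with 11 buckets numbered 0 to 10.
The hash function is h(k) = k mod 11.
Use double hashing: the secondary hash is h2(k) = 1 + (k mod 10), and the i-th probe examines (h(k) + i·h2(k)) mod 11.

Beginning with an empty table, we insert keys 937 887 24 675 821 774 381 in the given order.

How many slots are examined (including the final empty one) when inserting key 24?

Insert 937: h=2, slot 2 empty -> index 2.
Insert 887: h=7, slot 7 empty -> index 7.
Insert 24: h=2, h2=5, slots 2,7 occupied -> index 1.
Insert 675: h=4, slot 4 empty -> index 4.
Insert 821: h=7, h2=2, slot 7 occupied -> index 9.
Insert 774: h=4, h2=5, slots 4,9 occupied -> index 3.
Insert 381: h=7, h2=2, slots 7,9 occupied -> index 0.
Table: [381, 24, 937, 774, 675, _, _, 887, _, 821, _]

3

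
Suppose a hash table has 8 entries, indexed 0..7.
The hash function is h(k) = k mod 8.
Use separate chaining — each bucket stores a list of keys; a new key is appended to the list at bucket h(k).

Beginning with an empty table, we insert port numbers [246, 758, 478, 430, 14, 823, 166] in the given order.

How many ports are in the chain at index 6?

6

Insert 246: h=6, bucket 6 empty -> new chain.
Insert 758: h=6, bucket 6 nonempty -> append to chain.
Insert 478: h=6, bucket 6 nonempty -> append to chain.
Insert 430: h=6, bucket 6 nonempty -> append to chain.
Insert 14: h=6, bucket 6 nonempty -> append to chain.
Insert 823: h=7, bucket 7 empty -> new chain.
Insert 166: h=6, bucket 6 nonempty -> append to chain.
Final buckets:
0: -
1: -
2: -
3: -
4: -
5: -
6: 246 -> 758 -> 478 -> 430 -> 14 -> 166
7: 823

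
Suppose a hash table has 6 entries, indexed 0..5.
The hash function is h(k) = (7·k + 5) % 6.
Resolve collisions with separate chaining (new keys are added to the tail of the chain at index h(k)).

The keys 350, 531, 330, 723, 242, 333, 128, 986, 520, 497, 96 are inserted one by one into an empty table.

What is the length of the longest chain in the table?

4

Insert 350: h=1, bucket 1 empty -> new chain.
Insert 531: h=2, bucket 2 empty -> new chain.
Insert 330: h=5, bucket 5 empty -> new chain.
Insert 723: h=2, bucket 2 nonempty -> append to chain.
Insert 242: h=1, bucket 1 nonempty -> append to chain.
Insert 333: h=2, bucket 2 nonempty -> append to chain.
Insert 128: h=1, bucket 1 nonempty -> append to chain.
Insert 986: h=1, bucket 1 nonempty -> append to chain.
Insert 520: h=3, bucket 3 empty -> new chain.
Insert 497: h=4, bucket 4 empty -> new chain.
Insert 96: h=5, bucket 5 nonempty -> append to chain.
Final buckets:
0: -
1: 350 -> 242 -> 128 -> 986
2: 531 -> 723 -> 333
3: 520
4: 497
5: 330 -> 96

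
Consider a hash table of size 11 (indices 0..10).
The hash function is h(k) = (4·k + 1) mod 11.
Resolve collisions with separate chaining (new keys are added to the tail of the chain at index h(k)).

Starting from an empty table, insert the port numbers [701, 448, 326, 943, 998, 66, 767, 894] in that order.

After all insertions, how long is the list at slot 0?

5

Insert 701: h=0, bucket 0 empty → new chain.
Insert 448: h=0, bucket 0 nonempty → append to chain.
Insert 326: h=7, bucket 7 empty → new chain.
Insert 943: h=0, bucket 0 nonempty → append to chain.
Insert 998: h=0, bucket 0 nonempty → append to chain.
Insert 66: h=1, bucket 1 empty → new chain.
Insert 767: h=0, bucket 0 nonempty → append to chain.
Insert 894: h=2, bucket 2 empty → new chain.
Final buckets:
0: 701 -> 448 -> 943 -> 998 -> 767
1: 66
2: 894
3: —
4: —
5: —
6: —
7: 326
8: —
9: —
10: —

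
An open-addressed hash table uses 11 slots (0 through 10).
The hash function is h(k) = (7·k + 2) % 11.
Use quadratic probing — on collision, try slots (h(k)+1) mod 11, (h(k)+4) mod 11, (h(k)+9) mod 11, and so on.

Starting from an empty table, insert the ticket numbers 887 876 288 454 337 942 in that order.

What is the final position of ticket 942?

887 hashes to 7; slot 7 is free => place at 7.
876 hashes to 7; 7 taken => place at 8.
288 hashes to 5; slot 5 is free => place at 5.
454 hashes to 1; slot 1 is free => place at 1.
337 hashes to 7; 7,8 taken => place at 0.
942 hashes to 7; 7,8,0,5,1 taken => place at 10.
Table: [337, 454, _, _, _, 288, _, 887, 876, _, 942]

10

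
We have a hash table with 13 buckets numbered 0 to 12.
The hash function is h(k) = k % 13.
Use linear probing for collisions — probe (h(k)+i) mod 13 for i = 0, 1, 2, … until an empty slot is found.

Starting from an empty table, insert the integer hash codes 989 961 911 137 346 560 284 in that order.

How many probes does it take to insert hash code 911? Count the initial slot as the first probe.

Insert 989: h=1, slot 1 empty → index 1.
Insert 961: h=12, slot 12 empty → index 12.
Insert 911: h=1, slot 1 occupied → index 2.
Insert 137: h=7, slot 7 empty → index 7.
Insert 346: h=8, slot 8 empty → index 8.
Insert 560: h=1, slots 1,2 occupied → index 3.
Insert 284: h=11, slot 11 empty → index 11.
Table: [_, 989, 911, 560, _, _, _, 137, 346, _, _, 284, 961]

2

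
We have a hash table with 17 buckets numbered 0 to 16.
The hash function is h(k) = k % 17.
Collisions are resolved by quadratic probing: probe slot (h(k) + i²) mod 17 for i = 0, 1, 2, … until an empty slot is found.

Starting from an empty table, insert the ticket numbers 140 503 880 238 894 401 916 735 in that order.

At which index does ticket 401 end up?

140: h=4 -> slot 4
503: h=10 -> slot 10
880: h=13 -> slot 13
238: h=0 -> slot 0
894: h=10, probe 10,11 -> slot 11
401: h=10, probe 10,11,14 -> slot 14
916: h=15 -> slot 15
735: h=4, probe 4,5 -> slot 5
Table: [238, -, -, -, 140, 735, -, -, -, -, 503, 894, -, 880, 401, 916, -]

14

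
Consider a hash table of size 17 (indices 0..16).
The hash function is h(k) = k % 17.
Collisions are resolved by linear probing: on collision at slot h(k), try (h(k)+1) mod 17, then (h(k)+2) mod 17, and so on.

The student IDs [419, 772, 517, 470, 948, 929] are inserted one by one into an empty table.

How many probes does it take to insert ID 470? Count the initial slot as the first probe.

Insert 419: h=11, slot 11 empty => index 11.
Insert 772: h=7, slot 7 empty => index 7.
Insert 517: h=7, slot 7 occupied => index 8.
Insert 470: h=11, slot 11 occupied => index 12.
Insert 948: h=13, slot 13 empty => index 13.
Insert 929: h=11, slots 11,12,13 occupied => index 14.
Table: [., ., ., ., ., ., ., 772, 517, ., ., 419, 470, 948, 929, ., .]

2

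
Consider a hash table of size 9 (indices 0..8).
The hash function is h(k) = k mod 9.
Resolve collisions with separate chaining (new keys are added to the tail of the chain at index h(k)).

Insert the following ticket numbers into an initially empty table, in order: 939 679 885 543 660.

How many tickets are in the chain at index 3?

4

Insert 939: h=3, bucket 3 empty → new chain.
Insert 679: h=4, bucket 4 empty → new chain.
Insert 885: h=3, bucket 3 nonempty → append to chain.
Insert 543: h=3, bucket 3 nonempty → append to chain.
Insert 660: h=3, bucket 3 nonempty → append to chain.
Final buckets:
0: —
1: —
2: —
3: 939 -> 885 -> 543 -> 660
4: 679
5: —
6: —
7: —
8: —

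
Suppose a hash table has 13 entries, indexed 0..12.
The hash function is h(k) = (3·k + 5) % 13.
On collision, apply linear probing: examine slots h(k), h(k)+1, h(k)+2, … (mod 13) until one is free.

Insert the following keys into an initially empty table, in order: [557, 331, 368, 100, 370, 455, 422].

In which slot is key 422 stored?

557 hashes to 12; slot 12 is free -> place at 12.
331 hashes to 10; slot 10 is free -> place at 10.
368 hashes to 4; slot 4 is free -> place at 4.
100 hashes to 6; slot 6 is free -> place at 6.
370 hashes to 10; 10 taken -> place at 11.
455 hashes to 5; slot 5 is free -> place at 5.
422 hashes to 10; 10,11,12 taken -> place at 0.
Table: [422, -, -, -, 368, 455, 100, -, -, -, 331, 370, 557]

0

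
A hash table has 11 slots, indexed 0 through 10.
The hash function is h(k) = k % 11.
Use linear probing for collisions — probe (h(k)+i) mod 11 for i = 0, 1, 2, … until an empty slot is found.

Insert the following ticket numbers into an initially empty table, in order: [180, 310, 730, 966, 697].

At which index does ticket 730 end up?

Insert 180: h=4, slot 4 empty -> index 4.
Insert 310: h=2, slot 2 empty -> index 2.
Insert 730: h=4, slot 4 occupied -> index 5.
Insert 966: h=9, slot 9 empty -> index 9.
Insert 697: h=4, slots 4,5 occupied -> index 6.
Table: [—, —, 310, —, 180, 730, 697, —, —, 966, —]

5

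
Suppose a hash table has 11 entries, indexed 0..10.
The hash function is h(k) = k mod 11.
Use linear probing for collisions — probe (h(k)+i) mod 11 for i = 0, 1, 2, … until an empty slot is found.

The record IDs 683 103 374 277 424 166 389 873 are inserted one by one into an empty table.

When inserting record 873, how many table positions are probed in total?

4

683: h=1 -> slot 1
103: h=4 -> slot 4
374: h=0 -> slot 0
277: h=2 -> slot 2
424: h=6 -> slot 6
166: h=1, probe 1,2,3 -> slot 3
389: h=4, probe 4,5 -> slot 5
873: h=4, probe 4,5,6,7 -> slot 7
Table: [374, 683, 277, 166, 103, 389, 424, 873, —, —, —]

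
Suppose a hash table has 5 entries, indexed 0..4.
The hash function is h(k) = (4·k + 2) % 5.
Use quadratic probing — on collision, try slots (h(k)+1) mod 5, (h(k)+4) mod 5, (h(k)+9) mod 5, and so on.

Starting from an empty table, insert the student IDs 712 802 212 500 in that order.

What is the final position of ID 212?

Insert 712: h=0, slot 0 empty → index 0.
Insert 802: h=0, slot 0 occupied → index 1.
Insert 212: h=0, slots 0,1 occupied → index 4.
Insert 500: h=2, slot 2 empty → index 2.
Table: [712, 802, 500, -, 212]

4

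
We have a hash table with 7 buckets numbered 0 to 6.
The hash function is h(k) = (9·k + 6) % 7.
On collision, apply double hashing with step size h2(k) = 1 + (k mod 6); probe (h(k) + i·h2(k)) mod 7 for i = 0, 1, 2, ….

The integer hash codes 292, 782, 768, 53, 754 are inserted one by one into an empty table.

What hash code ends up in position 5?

292: h=2 => slot 2
782: h=2, h2=3, probe 2,5 => slot 5
768: h=2, h2=1, probe 2,3 => slot 3
53: h=0 => slot 0
754: h=2, h2=5, probe 2,0,5,3,1 => slot 1
Table: [53, 754, 292, 768, ., 782, .]

782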